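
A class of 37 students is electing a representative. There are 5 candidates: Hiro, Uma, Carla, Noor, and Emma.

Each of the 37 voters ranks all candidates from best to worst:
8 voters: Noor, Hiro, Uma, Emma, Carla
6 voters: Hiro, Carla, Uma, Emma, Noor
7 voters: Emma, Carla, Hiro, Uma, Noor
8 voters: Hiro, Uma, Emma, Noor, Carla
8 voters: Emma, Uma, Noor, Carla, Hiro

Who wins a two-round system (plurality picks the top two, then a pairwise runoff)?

Round 1 first-place votes: Hiro 14, Uma 0, Carla 0, Noor 8, Emma 15. Emma and Hiro advance.
Runoff: Emma is ranked above Hiro on 15 ballots, Hiro above Emma on 22.

Hiro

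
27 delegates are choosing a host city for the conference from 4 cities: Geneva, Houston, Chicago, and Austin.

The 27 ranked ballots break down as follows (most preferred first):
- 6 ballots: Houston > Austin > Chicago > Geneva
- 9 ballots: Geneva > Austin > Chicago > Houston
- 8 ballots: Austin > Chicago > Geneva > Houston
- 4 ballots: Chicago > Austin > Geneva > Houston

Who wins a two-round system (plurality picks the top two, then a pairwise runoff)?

Round 1 first-place votes: Geneva 9, Houston 6, Chicago 4, Austin 8. Geneva and Austin advance.
Runoff: Geneva is ranked above Austin on 9 ballots, Austin above Geneva on 18.

Austin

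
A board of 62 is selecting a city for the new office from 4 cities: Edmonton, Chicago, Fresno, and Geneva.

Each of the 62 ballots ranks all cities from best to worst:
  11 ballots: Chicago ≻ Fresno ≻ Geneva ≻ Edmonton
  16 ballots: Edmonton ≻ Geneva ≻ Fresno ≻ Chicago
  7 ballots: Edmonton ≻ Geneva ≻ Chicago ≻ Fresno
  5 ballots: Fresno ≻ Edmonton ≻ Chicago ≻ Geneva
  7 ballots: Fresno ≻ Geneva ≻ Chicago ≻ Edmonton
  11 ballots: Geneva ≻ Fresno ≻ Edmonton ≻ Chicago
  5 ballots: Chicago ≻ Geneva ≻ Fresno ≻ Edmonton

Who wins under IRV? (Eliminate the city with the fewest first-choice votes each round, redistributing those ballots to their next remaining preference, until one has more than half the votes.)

Fresno

Round 1: Edmonton 23, Chicago 16, Fresno 12, Geneva 11. Geneva eliminated.
Round 2: Edmonton 23, Chicago 16, Fresno 23. Chicago eliminated.
Round 3: Edmonton 23, Fresno 39. Fresno has a majority (≥32).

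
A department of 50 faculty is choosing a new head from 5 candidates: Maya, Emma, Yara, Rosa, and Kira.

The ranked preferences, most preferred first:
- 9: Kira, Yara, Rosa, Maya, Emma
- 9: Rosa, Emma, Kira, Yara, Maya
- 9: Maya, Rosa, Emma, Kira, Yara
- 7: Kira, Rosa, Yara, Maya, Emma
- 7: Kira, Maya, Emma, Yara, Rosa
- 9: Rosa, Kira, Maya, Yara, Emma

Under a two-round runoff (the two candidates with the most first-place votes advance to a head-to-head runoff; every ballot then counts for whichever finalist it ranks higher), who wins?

Rosa

Round 1 first-place votes: Maya 9, Emma 0, Yara 0, Rosa 18, Kira 23. Kira and Rosa advance.
Runoff: Kira is ranked above Rosa on 23 ballots, Rosa above Kira on 27.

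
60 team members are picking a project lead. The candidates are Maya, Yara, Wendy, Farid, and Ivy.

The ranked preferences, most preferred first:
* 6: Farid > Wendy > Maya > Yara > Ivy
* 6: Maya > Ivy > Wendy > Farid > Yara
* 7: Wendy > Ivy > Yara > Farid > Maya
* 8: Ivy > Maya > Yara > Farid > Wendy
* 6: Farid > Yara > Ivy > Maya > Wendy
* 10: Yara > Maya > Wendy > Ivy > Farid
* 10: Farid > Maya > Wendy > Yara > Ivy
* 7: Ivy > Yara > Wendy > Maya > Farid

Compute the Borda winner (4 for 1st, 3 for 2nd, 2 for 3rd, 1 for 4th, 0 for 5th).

Maya: 6×2 + 6×4 + 7×0 + 8×3 + 6×1 + 10×3 + 10×3 + 7×1 = 133
Yara: 6×1 + 6×0 + 7×2 + 8×2 + 6×3 + 10×4 + 10×1 + 7×3 = 125
Wendy: 6×3 + 6×2 + 7×4 + 8×0 + 6×0 + 10×2 + 10×2 + 7×2 = 112
Farid: 6×4 + 6×1 + 7×1 + 8×1 + 6×4 + 10×0 + 10×4 + 7×0 = 109
Ivy: 6×0 + 6×3 + 7×3 + 8×4 + 6×2 + 10×1 + 10×0 + 7×4 = 121

Maya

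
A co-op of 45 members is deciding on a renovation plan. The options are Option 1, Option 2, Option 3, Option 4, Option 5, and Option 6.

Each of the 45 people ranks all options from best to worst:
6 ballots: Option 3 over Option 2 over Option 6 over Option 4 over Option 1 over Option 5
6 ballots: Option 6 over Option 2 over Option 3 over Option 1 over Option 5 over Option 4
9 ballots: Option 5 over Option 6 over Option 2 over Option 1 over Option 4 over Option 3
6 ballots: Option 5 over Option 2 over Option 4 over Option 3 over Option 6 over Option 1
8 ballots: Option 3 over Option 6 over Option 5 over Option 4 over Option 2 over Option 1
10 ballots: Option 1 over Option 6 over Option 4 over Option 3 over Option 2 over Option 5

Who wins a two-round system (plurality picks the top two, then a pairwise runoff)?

Option 3

Round 1 first-place votes: Option 1 10, Option 2 0, Option 3 14, Option 4 0, Option 5 15, Option 6 6. Option 5 and Option 3 advance.
Runoff: Option 5 is ranked above Option 3 on 15 ballots, Option 3 above Option 5 on 30.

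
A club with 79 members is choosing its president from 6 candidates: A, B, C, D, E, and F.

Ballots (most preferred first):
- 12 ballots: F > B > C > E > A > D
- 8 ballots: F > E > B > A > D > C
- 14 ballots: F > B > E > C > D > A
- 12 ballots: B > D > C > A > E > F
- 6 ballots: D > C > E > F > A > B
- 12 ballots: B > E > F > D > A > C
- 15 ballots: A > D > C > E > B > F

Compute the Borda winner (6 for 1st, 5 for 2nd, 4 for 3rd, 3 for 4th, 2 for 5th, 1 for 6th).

B

A: 12×2 + 8×3 + 14×1 + 12×3 + 6×2 + 12×2 + 15×6 = 224
B: 12×5 + 8×4 + 14×5 + 12×6 + 6×1 + 12×6 + 15×2 = 342
C: 12×4 + 8×1 + 14×3 + 12×4 + 6×5 + 12×1 + 15×4 = 248
D: 12×1 + 8×2 + 14×2 + 12×5 + 6×6 + 12×3 + 15×5 = 263
E: 12×3 + 8×5 + 14×4 + 12×2 + 6×4 + 12×5 + 15×3 = 285
F: 12×6 + 8×6 + 14×6 + 12×1 + 6×3 + 12×4 + 15×1 = 297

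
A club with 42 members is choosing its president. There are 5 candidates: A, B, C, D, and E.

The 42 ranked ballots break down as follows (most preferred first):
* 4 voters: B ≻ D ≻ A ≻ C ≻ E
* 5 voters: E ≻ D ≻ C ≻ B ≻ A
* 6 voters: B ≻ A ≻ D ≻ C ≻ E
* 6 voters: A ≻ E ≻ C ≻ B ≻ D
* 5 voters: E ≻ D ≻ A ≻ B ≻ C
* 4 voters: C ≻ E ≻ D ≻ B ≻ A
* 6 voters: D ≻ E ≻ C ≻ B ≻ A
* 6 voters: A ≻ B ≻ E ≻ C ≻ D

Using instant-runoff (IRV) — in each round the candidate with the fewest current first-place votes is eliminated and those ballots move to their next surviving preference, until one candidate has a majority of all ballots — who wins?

A

Round 1: A 12, B 10, C 4, D 6, E 10. C eliminated.
Round 2: A 12, B 10, D 6, E 14. D eliminated.
Round 3: A 12, B 10, E 20. B eliminated.
Round 4: A 22, E 20. A has a majority (≥22).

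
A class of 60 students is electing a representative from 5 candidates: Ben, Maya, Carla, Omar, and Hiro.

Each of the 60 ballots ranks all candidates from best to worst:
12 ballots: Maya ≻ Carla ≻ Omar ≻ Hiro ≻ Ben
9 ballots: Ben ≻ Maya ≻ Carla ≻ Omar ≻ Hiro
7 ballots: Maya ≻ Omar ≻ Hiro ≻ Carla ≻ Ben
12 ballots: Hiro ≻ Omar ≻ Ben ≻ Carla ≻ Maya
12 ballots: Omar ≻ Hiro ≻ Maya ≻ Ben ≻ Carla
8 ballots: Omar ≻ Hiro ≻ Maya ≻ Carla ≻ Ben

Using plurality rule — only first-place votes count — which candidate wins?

Omar

First-place votes: Ben 9, Maya 19, Carla 0, Omar 20, Hiro 12.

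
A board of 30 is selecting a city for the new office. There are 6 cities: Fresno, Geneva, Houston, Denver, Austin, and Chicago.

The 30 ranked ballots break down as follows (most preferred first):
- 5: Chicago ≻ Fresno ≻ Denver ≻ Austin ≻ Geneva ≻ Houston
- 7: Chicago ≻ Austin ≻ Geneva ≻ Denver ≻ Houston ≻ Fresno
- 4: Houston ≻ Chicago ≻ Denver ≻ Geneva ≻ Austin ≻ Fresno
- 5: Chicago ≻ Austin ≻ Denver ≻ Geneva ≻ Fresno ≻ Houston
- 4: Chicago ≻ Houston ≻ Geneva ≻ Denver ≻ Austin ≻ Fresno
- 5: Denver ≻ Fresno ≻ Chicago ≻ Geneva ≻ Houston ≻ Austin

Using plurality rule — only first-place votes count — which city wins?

First-place votes: Fresno 0, Geneva 0, Houston 4, Denver 5, Austin 0, Chicago 21.

Chicago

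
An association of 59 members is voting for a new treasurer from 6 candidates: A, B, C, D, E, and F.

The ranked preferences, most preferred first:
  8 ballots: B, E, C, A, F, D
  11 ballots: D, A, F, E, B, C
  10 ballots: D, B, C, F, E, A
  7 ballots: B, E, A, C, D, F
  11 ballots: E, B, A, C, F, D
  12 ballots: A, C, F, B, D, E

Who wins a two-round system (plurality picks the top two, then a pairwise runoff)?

Round 1 first-place votes: A 12, B 15, C 0, D 21, E 11, F 0. D and B advance.
Runoff: D is ranked above B on 21 ballots, B above D on 38.

B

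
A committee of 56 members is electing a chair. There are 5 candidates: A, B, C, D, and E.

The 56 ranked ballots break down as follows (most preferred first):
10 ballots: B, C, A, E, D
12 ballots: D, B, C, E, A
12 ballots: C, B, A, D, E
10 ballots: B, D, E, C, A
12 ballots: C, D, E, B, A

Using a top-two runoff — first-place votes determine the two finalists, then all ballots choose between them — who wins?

B

Round 1 first-place votes: A 0, B 20, C 24, D 12, E 0. C and B advance.
Runoff: C is ranked above B on 24 ballots, B above C on 32.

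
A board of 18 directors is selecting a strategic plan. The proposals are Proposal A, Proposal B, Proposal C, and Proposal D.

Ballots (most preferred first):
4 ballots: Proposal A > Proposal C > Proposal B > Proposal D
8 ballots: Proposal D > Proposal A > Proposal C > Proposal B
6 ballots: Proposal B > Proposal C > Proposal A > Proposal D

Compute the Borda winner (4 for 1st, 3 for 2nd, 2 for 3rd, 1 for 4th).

Proposal A

Proposal A: 4×4 + 8×3 + 6×2 = 52
Proposal B: 4×2 + 8×1 + 6×4 = 40
Proposal C: 4×3 + 8×2 + 6×3 = 46
Proposal D: 4×1 + 8×4 + 6×1 = 42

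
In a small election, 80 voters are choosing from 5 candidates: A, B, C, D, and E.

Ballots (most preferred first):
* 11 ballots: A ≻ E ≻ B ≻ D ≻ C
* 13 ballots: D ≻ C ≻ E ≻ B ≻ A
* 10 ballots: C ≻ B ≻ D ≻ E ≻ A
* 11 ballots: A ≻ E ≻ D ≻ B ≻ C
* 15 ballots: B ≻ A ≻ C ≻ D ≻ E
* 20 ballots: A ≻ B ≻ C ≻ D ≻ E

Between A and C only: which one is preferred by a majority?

A

A is ranked above C on 57 ballots; C above A on 23.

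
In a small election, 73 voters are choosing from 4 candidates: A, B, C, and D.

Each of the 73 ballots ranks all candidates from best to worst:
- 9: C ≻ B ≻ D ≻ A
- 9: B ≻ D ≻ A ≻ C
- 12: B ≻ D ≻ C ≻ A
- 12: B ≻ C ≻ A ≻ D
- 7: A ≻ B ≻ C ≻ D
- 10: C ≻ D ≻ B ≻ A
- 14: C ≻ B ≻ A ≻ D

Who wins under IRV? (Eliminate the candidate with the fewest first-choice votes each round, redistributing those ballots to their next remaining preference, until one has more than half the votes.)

B

Round 1: A 7, B 33, C 33, D 0. D eliminated.
Round 2: A 7, B 33, C 33. A eliminated.
Round 3: B 40, C 33. B has a majority (≥37).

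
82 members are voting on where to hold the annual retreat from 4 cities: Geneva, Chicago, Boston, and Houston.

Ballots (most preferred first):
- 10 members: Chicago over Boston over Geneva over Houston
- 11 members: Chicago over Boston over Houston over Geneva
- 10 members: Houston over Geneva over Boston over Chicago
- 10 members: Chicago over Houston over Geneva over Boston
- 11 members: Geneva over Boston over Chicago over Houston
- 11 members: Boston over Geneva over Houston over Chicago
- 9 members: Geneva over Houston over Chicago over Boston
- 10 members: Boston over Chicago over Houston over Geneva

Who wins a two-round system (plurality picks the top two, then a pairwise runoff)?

Round 1 first-place votes: Geneva 20, Chicago 31, Boston 21, Houston 10. Chicago and Boston advance.
Runoff: Chicago is ranked above Boston on 40 ballots, Boston above Chicago on 42.

Boston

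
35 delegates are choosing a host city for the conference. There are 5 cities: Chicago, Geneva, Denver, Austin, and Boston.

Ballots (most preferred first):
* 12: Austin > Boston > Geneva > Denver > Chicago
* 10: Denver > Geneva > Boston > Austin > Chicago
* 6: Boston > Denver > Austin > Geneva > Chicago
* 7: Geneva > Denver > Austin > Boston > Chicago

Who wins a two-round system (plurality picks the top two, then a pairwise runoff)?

Round 1 first-place votes: Chicago 0, Geneva 7, Denver 10, Austin 12, Boston 6. Austin and Denver advance.
Runoff: Austin is ranked above Denver on 12 ballots, Denver above Austin on 23.

Denver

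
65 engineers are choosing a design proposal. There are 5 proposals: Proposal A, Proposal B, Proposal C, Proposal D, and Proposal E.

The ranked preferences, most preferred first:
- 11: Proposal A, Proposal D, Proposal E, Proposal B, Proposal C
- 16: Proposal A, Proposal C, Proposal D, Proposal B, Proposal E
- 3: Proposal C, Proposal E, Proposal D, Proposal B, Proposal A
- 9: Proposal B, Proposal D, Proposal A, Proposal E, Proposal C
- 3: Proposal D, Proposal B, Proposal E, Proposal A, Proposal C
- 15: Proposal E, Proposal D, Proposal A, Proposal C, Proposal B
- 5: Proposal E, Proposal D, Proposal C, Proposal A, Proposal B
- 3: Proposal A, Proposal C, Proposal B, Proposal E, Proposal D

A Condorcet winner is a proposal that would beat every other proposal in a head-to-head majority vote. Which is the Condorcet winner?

Proposal D vs Proposal A: 35–30
Proposal D vs Proposal B: 53–12
Proposal D vs Proposal C: 43–22
Proposal D vs Proposal E: 39–26
Proposal D beats every other proposal.

Proposal D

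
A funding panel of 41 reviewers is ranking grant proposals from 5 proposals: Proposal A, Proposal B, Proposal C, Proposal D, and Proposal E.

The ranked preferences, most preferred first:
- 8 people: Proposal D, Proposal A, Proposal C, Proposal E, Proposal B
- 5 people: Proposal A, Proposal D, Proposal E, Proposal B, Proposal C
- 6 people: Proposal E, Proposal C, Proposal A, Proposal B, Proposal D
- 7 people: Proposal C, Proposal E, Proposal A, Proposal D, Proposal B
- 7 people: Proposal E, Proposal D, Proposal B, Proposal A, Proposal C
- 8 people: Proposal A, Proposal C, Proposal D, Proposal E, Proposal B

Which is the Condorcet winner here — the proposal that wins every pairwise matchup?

Proposal A

Proposal A vs Proposal B: 34–7
Proposal A vs Proposal C: 28–13
Proposal A vs Proposal D: 26–15
Proposal A vs Proposal E: 21–20
Proposal A beats every other proposal.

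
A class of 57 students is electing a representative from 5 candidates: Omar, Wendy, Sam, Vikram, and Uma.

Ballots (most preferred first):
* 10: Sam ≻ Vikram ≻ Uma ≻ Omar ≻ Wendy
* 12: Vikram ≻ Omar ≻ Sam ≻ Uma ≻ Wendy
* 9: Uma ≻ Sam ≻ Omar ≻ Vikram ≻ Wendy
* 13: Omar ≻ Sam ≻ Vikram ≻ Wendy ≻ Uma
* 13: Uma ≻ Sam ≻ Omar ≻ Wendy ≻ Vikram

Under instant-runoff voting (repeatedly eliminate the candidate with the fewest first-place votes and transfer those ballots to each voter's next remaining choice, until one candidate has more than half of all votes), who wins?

Vikram

Round 1: Omar 13, Wendy 0, Sam 10, Vikram 12, Uma 22. Wendy eliminated.
Round 2: Omar 13, Sam 10, Vikram 12, Uma 22. Sam eliminated.
Round 3: Omar 13, Vikram 22, Uma 22. Omar eliminated.
Round 4: Vikram 35, Uma 22. Vikram has a majority (≥29).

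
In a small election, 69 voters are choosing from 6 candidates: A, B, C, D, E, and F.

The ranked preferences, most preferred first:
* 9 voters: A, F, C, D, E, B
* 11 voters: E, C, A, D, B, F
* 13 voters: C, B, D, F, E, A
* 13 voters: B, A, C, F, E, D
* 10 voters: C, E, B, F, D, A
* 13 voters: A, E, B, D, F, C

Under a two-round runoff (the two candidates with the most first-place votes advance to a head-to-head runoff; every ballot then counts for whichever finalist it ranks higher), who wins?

A

Round 1 first-place votes: A 22, B 13, C 23, D 0, E 11, F 0. C and A advance.
Runoff: C is ranked above A on 34 ballots, A above C on 35.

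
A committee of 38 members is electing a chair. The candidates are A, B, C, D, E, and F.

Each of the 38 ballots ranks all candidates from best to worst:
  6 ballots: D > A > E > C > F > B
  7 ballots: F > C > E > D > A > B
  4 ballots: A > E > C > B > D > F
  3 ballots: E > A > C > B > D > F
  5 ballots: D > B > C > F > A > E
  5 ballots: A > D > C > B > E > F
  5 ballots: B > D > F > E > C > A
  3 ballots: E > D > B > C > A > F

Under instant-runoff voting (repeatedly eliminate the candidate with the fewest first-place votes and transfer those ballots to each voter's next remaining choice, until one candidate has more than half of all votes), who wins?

Round 1: A 9, B 5, C 0, D 11, E 6, F 7. C eliminated.
Round 2: A 9, B 5, D 11, E 6, F 7. B eliminated.
Round 3: A 9, D 16, E 6, F 7. E eliminated.
Round 4: A 12, D 19, F 7. F eliminated.
Round 5: A 12, D 26. D has a majority (≥20).

D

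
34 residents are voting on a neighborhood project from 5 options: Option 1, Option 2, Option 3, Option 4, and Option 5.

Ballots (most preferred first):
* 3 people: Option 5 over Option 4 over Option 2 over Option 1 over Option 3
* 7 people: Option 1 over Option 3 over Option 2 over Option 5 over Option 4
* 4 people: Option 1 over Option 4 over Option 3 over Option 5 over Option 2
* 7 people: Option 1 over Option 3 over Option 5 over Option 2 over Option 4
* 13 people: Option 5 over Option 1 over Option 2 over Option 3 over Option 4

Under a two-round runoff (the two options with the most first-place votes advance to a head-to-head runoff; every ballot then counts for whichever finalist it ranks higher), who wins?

Round 1 first-place votes: Option 1 18, Option 2 0, Option 3 0, Option 4 0, Option 5 16. Option 1 and Option 5 advance.
Runoff: Option 1 is ranked above Option 5 on 18 ballots, Option 5 above Option 1 on 16.

Option 1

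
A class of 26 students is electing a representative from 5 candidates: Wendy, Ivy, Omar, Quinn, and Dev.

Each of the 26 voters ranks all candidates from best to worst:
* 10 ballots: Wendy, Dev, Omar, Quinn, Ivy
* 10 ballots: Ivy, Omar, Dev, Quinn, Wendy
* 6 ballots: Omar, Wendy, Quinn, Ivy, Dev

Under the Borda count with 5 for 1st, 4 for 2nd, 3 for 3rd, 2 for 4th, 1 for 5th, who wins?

Omar

Wendy: 10×5 + 10×1 + 6×4 = 84
Ivy: 10×1 + 10×5 + 6×2 = 72
Omar: 10×3 + 10×4 + 6×5 = 100
Quinn: 10×2 + 10×2 + 6×3 = 58
Dev: 10×4 + 10×3 + 6×1 = 76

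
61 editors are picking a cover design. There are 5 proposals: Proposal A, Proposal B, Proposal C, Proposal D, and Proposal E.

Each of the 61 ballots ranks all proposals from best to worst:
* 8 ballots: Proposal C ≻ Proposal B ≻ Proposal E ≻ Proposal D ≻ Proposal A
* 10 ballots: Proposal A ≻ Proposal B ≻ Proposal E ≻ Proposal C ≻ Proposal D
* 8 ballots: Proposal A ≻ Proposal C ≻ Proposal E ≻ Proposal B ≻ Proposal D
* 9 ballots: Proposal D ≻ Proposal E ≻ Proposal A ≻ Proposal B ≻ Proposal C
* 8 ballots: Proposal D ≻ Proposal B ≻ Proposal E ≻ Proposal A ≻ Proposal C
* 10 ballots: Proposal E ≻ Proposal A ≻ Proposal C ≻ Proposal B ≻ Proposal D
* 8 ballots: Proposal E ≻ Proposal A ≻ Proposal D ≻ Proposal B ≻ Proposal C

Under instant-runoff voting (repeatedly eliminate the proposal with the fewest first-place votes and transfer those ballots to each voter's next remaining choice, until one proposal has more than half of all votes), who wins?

Round 1: Proposal A 18, Proposal B 0, Proposal C 8, Proposal D 17, Proposal E 18. Proposal B eliminated.
Round 2: Proposal A 18, Proposal C 8, Proposal D 17, Proposal E 18. Proposal C eliminated.
Round 3: Proposal A 18, Proposal D 17, Proposal E 26. Proposal D eliminated.
Round 4: Proposal A 18, Proposal E 43. Proposal E has a majority (≥31).

Proposal E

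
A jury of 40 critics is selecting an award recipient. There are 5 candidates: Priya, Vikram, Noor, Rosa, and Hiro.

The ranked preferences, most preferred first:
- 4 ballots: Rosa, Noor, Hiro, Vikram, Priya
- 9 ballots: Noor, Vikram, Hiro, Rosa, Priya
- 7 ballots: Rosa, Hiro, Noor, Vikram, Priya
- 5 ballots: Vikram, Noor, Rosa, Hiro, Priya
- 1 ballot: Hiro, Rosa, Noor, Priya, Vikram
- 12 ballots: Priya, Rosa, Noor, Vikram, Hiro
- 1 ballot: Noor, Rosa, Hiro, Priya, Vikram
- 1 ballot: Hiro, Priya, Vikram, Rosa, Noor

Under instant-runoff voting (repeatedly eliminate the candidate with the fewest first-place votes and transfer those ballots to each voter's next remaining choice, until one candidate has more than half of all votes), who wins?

Round 1: Priya 12, Vikram 5, Noor 10, Rosa 11, Hiro 2. Hiro eliminated.
Round 2: Priya 13, Vikram 5, Noor 10, Rosa 12. Vikram eliminated.
Round 3: Priya 13, Noor 15, Rosa 12. Rosa eliminated.
Round 4: Priya 13, Noor 27. Noor has a majority (≥21).

Noor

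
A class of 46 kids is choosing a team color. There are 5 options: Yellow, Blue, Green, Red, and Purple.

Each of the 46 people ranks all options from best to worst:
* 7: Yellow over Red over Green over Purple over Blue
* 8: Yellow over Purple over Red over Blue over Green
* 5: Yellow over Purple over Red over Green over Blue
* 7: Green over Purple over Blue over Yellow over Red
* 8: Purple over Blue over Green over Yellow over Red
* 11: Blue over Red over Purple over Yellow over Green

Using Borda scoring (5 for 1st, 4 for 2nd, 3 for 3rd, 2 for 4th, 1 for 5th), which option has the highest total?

Purple

Yellow: 7×5 + 8×5 + 5×5 + 7×2 + 8×2 + 11×2 = 152
Blue: 7×1 + 8×2 + 5×1 + 7×3 + 8×4 + 11×5 = 136
Green: 7×3 + 8×1 + 5×2 + 7×5 + 8×3 + 11×1 = 109
Red: 7×4 + 8×3 + 5×3 + 7×1 + 8×1 + 11×4 = 126
Purple: 7×2 + 8×4 + 5×4 + 7×4 + 8×5 + 11×3 = 167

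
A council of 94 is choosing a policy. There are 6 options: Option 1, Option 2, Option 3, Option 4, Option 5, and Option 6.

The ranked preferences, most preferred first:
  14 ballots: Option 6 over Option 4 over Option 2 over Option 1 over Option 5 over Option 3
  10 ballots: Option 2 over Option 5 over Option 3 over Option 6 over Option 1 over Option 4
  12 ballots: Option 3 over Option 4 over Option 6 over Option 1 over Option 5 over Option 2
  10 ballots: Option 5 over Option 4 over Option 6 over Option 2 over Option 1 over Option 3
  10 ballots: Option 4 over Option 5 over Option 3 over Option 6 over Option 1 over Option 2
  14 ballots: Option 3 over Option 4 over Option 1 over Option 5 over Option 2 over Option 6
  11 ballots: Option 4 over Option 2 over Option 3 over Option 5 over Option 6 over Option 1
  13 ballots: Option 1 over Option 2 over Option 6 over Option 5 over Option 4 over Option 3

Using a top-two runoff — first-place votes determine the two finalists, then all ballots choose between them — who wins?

Option 4

Round 1 first-place votes: Option 1 13, Option 2 10, Option 3 26, Option 4 21, Option 5 10, Option 6 14. Option 3 and Option 4 advance.
Runoff: Option 3 is ranked above Option 4 on 36 ballots, Option 4 above Option 3 on 58.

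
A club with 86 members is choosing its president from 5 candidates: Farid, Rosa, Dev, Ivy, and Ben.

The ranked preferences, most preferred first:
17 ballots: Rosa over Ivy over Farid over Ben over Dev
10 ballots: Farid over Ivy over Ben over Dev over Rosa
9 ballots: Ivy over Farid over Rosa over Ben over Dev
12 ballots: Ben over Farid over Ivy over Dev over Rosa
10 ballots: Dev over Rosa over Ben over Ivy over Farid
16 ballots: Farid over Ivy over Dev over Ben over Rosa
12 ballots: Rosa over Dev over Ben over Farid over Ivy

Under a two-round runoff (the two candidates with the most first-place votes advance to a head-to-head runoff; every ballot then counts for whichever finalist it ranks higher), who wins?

Round 1 first-place votes: Farid 26, Rosa 29, Dev 10, Ivy 9, Ben 12. Rosa and Farid advance.
Runoff: Rosa is ranked above Farid on 39 ballots, Farid above Rosa on 47.

Farid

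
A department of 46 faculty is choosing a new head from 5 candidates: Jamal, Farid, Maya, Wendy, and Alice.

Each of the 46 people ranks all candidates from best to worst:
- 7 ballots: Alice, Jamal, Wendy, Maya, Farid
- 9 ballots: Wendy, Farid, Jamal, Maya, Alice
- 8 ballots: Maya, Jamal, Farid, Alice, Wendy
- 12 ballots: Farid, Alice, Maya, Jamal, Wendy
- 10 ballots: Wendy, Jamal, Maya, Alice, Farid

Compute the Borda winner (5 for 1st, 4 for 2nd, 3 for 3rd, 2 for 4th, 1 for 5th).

Jamal: 7×4 + 9×3 + 8×4 + 12×2 + 10×4 = 151
Farid: 7×1 + 9×4 + 8×3 + 12×5 + 10×1 = 137
Maya: 7×2 + 9×2 + 8×5 + 12×3 + 10×3 = 138
Wendy: 7×3 + 9×5 + 8×1 + 12×1 + 10×5 = 136
Alice: 7×5 + 9×1 + 8×2 + 12×4 + 10×2 = 128

Jamal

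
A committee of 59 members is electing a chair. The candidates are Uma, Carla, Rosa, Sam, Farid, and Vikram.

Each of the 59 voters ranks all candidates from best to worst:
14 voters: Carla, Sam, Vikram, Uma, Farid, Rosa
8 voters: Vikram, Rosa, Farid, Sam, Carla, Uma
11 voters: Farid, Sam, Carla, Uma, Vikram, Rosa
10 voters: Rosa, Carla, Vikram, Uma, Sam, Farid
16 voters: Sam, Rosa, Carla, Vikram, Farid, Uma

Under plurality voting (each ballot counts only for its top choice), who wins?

First-place votes: Uma 0, Carla 14, Rosa 10, Sam 16, Farid 11, Vikram 8.

Sam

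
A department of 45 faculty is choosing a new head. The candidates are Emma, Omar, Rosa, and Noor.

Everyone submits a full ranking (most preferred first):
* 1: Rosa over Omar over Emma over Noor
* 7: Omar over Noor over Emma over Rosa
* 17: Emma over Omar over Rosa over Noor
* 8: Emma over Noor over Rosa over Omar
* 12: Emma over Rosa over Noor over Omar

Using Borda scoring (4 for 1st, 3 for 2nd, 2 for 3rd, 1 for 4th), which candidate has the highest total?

Emma: 1×2 + 7×2 + 17×4 + 8×4 + 12×4 = 164
Omar: 1×3 + 7×4 + 17×3 + 8×1 + 12×1 = 102
Rosa: 1×4 + 7×1 + 17×2 + 8×2 + 12×3 = 97
Noor: 1×1 + 7×3 + 17×1 + 8×3 + 12×2 = 87

Emma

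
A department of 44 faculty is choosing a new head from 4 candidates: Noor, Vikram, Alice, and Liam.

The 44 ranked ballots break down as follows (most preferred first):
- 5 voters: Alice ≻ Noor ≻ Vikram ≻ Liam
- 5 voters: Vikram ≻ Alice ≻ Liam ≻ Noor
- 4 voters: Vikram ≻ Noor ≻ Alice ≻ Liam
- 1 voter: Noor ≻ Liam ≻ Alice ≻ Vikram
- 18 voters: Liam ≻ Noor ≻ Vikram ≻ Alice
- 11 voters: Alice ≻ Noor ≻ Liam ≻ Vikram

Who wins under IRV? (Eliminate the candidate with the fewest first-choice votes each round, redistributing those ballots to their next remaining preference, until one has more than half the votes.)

Round 1: Noor 1, Vikram 9, Alice 16, Liam 18. Noor eliminated.
Round 2: Vikram 9, Alice 16, Liam 19. Vikram eliminated.
Round 3: Alice 25, Liam 19. Alice has a majority (≥23).

Alice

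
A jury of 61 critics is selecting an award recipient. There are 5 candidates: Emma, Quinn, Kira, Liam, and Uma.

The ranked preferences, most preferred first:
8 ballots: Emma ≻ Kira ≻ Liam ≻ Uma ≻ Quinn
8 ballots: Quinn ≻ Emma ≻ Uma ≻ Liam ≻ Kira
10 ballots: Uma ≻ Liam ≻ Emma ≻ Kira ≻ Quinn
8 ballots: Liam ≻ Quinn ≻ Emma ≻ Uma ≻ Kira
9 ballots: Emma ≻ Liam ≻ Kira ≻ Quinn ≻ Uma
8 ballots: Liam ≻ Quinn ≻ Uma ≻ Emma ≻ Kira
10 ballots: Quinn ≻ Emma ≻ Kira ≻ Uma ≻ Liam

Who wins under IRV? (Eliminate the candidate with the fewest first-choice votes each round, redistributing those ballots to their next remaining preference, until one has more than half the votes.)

Liam

Round 1: Emma 17, Quinn 18, Kira 0, Liam 16, Uma 10. Kira eliminated.
Round 2: Emma 17, Quinn 18, Liam 16, Uma 10. Uma eliminated.
Round 3: Emma 17, Quinn 18, Liam 26. Emma eliminated.
Round 4: Quinn 18, Liam 43. Liam has a majority (≥31).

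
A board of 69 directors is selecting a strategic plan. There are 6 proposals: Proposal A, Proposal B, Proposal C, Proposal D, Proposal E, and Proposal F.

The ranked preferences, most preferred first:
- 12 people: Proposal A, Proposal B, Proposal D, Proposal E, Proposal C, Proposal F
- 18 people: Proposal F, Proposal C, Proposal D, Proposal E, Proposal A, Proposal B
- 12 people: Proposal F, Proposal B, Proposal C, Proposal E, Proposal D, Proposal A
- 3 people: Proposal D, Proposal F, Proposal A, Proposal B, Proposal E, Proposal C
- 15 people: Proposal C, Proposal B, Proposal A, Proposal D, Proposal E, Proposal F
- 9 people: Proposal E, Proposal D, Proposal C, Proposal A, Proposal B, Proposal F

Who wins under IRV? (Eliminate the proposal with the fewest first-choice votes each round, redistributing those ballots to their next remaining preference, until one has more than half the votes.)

Round 1: Proposal A 12, Proposal B 0, Proposal C 15, Proposal D 3, Proposal E 9, Proposal F 30. Proposal B eliminated.
Round 2: Proposal A 12, Proposal C 15, Proposal D 3, Proposal E 9, Proposal F 30. Proposal D eliminated.
Round 3: Proposal A 12, Proposal C 15, Proposal E 9, Proposal F 33. Proposal E eliminated.
Round 4: Proposal A 12, Proposal C 24, Proposal F 33. Proposal A eliminated.
Round 5: Proposal C 36, Proposal F 33. Proposal C has a majority (≥35).

Proposal C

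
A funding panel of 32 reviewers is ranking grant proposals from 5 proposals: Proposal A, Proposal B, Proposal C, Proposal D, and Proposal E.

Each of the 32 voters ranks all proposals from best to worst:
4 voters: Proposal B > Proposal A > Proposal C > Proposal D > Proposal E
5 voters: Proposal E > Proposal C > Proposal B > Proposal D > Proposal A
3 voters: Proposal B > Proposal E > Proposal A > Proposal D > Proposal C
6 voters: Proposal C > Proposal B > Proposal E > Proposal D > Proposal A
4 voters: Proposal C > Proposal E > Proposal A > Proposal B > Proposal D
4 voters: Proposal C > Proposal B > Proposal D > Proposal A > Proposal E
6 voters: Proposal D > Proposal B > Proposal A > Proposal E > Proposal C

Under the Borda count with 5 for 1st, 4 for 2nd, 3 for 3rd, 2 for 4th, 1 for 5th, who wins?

Proposal B

Proposal A: 4×4 + 5×1 + 3×3 + 6×1 + 4×3 + 4×2 + 6×3 = 74
Proposal B: 4×5 + 5×3 + 3×5 + 6×4 + 4×2 + 4×4 + 6×4 = 122
Proposal C: 4×3 + 5×4 + 3×1 + 6×5 + 4×5 + 4×5 + 6×1 = 111
Proposal D: 4×2 + 5×2 + 3×2 + 6×2 + 4×1 + 4×3 + 6×5 = 82
Proposal E: 4×1 + 5×5 + 3×4 + 6×3 + 4×4 + 4×1 + 6×2 = 91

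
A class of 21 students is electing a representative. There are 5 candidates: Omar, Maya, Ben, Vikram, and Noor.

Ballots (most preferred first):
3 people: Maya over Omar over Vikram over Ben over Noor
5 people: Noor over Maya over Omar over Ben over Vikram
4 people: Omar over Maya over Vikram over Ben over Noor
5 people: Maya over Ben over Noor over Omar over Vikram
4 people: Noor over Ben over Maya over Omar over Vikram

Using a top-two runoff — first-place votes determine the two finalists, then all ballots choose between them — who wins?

Maya

Round 1 first-place votes: Omar 4, Maya 8, Ben 0, Vikram 0, Noor 9. Noor and Maya advance.
Runoff: Noor is ranked above Maya on 9 ballots, Maya above Noor on 12.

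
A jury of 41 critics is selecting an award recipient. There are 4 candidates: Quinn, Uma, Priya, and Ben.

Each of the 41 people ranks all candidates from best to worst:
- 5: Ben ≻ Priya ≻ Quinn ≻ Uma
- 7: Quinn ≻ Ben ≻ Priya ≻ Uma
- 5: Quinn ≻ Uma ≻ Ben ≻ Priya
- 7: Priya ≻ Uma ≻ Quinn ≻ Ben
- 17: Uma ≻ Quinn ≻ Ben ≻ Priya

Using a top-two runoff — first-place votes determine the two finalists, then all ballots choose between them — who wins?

Round 1 first-place votes: Quinn 12, Uma 17, Priya 7, Ben 5. Uma and Quinn advance.
Runoff: Uma is ranked above Quinn on 24 ballots, Quinn above Uma on 17.

Uma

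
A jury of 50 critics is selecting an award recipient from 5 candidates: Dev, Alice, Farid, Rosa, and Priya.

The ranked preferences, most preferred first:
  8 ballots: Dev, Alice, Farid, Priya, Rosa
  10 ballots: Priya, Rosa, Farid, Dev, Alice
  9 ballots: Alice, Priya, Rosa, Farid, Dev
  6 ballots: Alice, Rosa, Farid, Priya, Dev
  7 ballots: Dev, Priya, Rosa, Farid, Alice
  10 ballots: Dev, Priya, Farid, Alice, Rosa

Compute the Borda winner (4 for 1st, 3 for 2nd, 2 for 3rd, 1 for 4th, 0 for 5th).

Dev: 8×4 + 10×1 + 9×0 + 6×0 + 7×4 + 10×4 = 110
Alice: 8×3 + 10×0 + 9×4 + 6×4 + 7×0 + 10×1 = 94
Farid: 8×2 + 10×2 + 9×1 + 6×2 + 7×1 + 10×2 = 84
Rosa: 8×0 + 10×3 + 9×2 + 6×3 + 7×2 + 10×0 = 80
Priya: 8×1 + 10×4 + 9×3 + 6×1 + 7×3 + 10×3 = 132

Priya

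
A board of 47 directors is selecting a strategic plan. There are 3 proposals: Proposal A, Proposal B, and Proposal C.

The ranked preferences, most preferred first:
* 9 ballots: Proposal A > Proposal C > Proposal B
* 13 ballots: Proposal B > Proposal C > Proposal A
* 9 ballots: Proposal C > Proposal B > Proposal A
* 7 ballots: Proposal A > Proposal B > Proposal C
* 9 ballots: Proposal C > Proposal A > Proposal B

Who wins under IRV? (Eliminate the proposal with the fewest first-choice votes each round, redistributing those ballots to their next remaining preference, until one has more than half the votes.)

Proposal C

Round 1: Proposal A 16, Proposal B 13, Proposal C 18. Proposal B eliminated.
Round 2: Proposal A 16, Proposal C 31. Proposal C has a majority (≥24).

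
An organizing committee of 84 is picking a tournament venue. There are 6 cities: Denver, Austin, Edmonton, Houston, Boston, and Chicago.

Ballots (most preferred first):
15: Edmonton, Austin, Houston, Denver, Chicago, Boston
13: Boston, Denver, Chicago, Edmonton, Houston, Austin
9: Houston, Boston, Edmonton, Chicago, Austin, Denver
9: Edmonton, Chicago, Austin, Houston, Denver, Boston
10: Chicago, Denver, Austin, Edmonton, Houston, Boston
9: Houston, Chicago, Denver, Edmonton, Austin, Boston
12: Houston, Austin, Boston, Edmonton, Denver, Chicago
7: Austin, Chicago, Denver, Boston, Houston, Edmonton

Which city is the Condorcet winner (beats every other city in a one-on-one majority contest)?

Edmonton

Edmonton vs Denver: 45–39
Edmonton vs Austin: 55–29
Edmonton vs Houston: 47–37
Edmonton vs Boston: 43–41
Edmonton vs Chicago: 45–39
Edmonton beats every other city.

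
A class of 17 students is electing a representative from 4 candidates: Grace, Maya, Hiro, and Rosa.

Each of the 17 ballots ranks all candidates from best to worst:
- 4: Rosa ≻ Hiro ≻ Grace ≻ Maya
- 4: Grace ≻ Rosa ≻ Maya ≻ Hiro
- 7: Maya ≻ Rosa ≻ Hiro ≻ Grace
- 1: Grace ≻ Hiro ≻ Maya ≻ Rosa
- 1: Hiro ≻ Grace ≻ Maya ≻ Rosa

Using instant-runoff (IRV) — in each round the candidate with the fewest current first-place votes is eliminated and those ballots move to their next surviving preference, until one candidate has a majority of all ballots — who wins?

Round 1: Grace 5, Maya 7, Hiro 1, Rosa 4. Hiro eliminated.
Round 2: Grace 6, Maya 7, Rosa 4. Rosa eliminated.
Round 3: Grace 10, Maya 7. Grace has a majority (≥9).

Grace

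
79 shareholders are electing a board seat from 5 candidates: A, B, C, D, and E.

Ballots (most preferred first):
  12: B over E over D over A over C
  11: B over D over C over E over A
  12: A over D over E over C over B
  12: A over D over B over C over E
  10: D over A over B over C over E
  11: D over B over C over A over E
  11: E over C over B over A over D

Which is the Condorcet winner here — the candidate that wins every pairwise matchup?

D vs A: 44–35
D vs B: 45–34
D vs C: 68–11
D vs E: 56–23
D beats every other candidate.

D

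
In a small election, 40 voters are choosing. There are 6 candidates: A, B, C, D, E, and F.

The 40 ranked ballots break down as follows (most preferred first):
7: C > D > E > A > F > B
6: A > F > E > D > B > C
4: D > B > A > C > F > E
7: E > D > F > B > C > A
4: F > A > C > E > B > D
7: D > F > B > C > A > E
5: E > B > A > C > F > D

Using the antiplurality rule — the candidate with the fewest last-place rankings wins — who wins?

F

Last-place votes: A 7, B 7, C 6, D 9, E 11, F 0.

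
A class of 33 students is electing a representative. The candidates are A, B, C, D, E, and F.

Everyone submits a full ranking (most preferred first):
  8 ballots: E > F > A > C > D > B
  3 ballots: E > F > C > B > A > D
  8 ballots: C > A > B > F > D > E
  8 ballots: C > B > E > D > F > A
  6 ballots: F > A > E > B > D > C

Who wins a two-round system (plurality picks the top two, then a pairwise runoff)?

E

Round 1 first-place votes: A 0, B 0, C 16, D 0, E 11, F 6. C and E advance.
Runoff: C is ranked above E on 16 ballots, E above C on 17.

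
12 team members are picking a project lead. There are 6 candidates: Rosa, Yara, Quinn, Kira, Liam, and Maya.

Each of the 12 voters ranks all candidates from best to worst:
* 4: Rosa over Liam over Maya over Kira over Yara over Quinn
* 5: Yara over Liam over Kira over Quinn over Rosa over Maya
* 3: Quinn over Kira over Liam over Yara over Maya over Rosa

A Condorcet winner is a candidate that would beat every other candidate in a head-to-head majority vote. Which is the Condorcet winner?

Liam vs Rosa: 8–4
Liam vs Yara: 7–5
Liam vs Quinn: 9–3
Liam vs Kira: 9–3
Liam vs Maya: 12–0
Liam beats every other candidate.

Liam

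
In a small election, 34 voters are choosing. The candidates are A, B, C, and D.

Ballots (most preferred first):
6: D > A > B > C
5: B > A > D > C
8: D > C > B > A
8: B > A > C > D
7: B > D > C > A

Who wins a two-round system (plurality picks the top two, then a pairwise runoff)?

Round 1 first-place votes: A 0, B 20, C 0, D 14. B and D advance.
Runoff: B is ranked above D on 20 ballots, D above B on 14.

B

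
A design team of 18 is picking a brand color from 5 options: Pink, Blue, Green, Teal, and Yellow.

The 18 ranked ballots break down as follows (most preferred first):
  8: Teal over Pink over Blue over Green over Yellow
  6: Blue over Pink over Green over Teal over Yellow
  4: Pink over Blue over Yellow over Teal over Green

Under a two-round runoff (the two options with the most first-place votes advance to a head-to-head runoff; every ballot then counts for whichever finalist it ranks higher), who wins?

Round 1 first-place votes: Pink 4, Blue 6, Green 0, Teal 8, Yellow 0. Teal and Blue advance.
Runoff: Teal is ranked above Blue on 8 ballots, Blue above Teal on 10.

Blue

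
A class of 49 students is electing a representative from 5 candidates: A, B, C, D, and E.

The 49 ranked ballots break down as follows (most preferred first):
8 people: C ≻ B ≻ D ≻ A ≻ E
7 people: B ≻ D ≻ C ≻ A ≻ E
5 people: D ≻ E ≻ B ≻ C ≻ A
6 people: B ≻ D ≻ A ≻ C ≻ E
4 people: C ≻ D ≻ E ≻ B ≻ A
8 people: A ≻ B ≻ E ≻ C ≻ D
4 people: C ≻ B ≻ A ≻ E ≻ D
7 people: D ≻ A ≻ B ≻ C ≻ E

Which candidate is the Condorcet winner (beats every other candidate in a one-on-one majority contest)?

B vs A: 34–15
B vs C: 33–16
B vs D: 33–16
B vs E: 40–9
B beats every other candidate.

B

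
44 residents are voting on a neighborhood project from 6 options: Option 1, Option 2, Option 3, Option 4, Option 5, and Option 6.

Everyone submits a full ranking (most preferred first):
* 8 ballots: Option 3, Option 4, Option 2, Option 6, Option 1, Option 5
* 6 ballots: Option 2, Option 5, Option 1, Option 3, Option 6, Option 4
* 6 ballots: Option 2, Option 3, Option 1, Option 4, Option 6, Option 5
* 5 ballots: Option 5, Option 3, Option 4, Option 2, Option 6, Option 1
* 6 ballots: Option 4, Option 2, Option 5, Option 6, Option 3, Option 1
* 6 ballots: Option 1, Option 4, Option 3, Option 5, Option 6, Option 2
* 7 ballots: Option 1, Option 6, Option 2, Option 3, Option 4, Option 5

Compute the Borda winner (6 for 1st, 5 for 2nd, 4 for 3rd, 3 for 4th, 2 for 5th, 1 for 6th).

Option 1: 8×2 + 6×4 + 6×4 + 5×1 + 6×1 + 6×6 + 7×6 = 153
Option 2: 8×4 + 6×6 + 6×6 + 5×3 + 6×5 + 6×1 + 7×4 = 183
Option 3: 8×6 + 6×3 + 6×5 + 5×5 + 6×2 + 6×4 + 7×3 = 178
Option 4: 8×5 + 6×1 + 6×3 + 5×4 + 6×6 + 6×5 + 7×2 = 164
Option 5: 8×1 + 6×5 + 6×1 + 5×6 + 6×4 + 6×3 + 7×1 = 123
Option 6: 8×3 + 6×2 + 6×2 + 5×2 + 6×3 + 6×2 + 7×5 = 123

Option 2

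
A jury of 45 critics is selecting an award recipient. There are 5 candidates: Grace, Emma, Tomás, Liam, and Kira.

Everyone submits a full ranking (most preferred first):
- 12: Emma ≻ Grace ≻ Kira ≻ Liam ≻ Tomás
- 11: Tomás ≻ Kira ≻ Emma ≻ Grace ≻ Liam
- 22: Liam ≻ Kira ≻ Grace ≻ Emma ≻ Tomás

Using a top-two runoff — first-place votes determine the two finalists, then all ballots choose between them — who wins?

Emma

Round 1 first-place votes: Grace 0, Emma 12, Tomás 11, Liam 22, Kira 0. Liam and Emma advance.
Runoff: Liam is ranked above Emma on 22 ballots, Emma above Liam on 23.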